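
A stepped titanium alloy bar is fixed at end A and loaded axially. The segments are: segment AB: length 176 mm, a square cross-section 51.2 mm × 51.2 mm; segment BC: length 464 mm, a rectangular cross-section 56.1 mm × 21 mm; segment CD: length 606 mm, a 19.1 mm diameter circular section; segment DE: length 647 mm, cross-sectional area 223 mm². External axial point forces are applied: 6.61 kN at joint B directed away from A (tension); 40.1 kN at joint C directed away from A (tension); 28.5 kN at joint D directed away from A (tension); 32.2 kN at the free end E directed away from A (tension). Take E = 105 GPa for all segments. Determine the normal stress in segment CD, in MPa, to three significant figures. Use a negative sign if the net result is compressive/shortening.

Internal axial forces (sectioning from the free end, tension +): N_DE = 32.2 kN, N_CD = 60.7 kN, N_BC = 100.8 kN, N_AB = 107.4 kN.
A_CD = 286.5 mm².
σ_CD = N_CD/A_CD = 60700/286.5 = 211.9 MPa.

212 MPa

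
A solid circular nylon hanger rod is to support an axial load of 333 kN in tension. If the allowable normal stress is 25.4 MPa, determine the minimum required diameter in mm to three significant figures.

129 mm

Required area A ≥ P/σ_allow = 333000/25.4 = 13110 mm².
For a solid circular section, d ≥ √(4A/π) = 129.2 mm.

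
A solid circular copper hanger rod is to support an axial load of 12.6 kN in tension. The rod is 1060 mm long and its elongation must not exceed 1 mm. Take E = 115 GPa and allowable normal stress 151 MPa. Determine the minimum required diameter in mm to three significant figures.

Required area A ≥ P/σ_allow = 12600/151 = 83.44 mm².
For a solid circular section, d ≥ √(4A/π) = 10.31 mm.
Elongation limit: A ≥ PL/(Eδ_allow) = 12600·1060/(115000·1) = 116.1 mm² ⇒ d ≥ 12.16 mm.
The elongation limit governs.

12.2 mm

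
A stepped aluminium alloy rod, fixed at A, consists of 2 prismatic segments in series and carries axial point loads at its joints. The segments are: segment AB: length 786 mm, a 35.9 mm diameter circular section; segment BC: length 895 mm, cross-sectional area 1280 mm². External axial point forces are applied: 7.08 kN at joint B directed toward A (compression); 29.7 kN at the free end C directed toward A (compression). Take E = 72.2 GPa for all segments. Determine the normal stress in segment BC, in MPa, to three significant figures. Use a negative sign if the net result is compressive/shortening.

Internal axial forces (sectioning from the free end, tension +): N_BC = -29.7 kN, N_AB = -36.78 kN.
σ_BC = N_BC/A_BC = -29700/1280 = -23.2 MPa.

-23.2 MPa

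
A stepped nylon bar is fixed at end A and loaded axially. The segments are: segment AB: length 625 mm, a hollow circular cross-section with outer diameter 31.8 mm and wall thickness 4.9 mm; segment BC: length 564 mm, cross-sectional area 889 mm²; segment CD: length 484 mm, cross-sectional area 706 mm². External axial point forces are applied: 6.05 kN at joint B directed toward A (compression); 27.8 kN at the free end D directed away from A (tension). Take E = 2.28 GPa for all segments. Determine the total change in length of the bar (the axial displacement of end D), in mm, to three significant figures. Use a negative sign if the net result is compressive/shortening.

30.5 mm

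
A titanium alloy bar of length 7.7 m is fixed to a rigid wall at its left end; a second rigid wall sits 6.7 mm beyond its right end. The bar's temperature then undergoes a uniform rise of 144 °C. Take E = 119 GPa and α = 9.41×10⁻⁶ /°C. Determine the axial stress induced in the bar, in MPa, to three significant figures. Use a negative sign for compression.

-57.7 MPa

Free thermal expansion αLΔT = 9.41e-6 · 7700 · 144 = 10.43 mm.
The walls engage after the gap closes; constrained expansion = 10.43 − 6.7 = 3.734 mm.
The walls impose strain ε = −(3.734)/7700 = -4.8491e-04; σ = Eε = 119000 · -4.8491e-04 = -57.7 MPa.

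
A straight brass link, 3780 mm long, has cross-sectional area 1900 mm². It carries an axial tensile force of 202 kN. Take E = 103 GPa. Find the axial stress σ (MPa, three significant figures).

σ = N/A = 202000/1900 = 106.3 MPa.

106 MPa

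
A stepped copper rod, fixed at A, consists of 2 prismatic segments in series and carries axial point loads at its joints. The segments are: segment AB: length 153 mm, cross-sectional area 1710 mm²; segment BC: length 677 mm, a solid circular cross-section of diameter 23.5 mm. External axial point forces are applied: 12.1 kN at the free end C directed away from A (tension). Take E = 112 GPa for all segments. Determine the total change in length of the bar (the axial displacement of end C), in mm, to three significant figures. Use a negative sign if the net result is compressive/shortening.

0.178 mm

Internal axial forces (sectioning from the free end, tension +): N_BC = 12.1 kN, N_AB = 12.1 kN.
A_BC = 433.7 mm².
δ_AB = 12100·153/(1710·112000) = 0.009666 mm
δ_BC = 12100·677/(433.7·112000) = 0.1686 mm
δ = Σδ_i = 0.1783 mm.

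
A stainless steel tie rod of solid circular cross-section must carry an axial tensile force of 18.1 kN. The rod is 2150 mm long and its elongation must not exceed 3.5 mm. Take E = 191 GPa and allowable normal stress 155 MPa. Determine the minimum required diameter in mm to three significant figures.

12.2 mm

Required area A ≥ P/σ_allow = 18100/155 = 116.8 mm².
For a solid circular section, d ≥ √(4A/π) = 12.19 mm.
Elongation limit: A ≥ PL/(Eδ_allow) = 18100·2150/(191000·3.5) = 58.21 mm² ⇒ d ≥ 8.609 mm.
The stress limit governs.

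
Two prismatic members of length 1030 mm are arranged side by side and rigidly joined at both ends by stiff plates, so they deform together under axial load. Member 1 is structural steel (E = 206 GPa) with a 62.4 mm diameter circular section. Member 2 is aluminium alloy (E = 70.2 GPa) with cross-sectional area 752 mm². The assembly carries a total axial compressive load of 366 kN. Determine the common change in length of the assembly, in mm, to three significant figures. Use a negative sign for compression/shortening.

A_1 = 3058 mm².
Equal strain + equilibrium ⇒ each member carries load in proportion to AE: A₁E₁ = 630000000 N, A₂E₂ = 52790000 N, ΣAE = 682800000 N.
δ = PL/ΣAE = -366000·1030/682800000 = -0.5521 mm.

-0.552 mm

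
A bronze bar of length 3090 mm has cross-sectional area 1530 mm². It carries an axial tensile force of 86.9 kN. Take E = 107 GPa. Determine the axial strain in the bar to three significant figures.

5.31e-04

σ = N/A = 56.8 MPa; ε = σ/E = 56.8/107000 = 5.308e-04.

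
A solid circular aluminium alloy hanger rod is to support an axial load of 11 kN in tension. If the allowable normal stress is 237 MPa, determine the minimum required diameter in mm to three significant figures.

7.69 mm

Required area A ≥ P/σ_allow = 11000/237 = 46.41 mm².
For a solid circular section, d ≥ √(4A/π) = 7.687 mm.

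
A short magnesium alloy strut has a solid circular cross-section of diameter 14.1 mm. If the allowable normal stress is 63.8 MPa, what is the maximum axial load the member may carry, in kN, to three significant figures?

A = 156.1 mm².
P_max = σ_allow · A = 63.8 · 156.1 = 9962 N = 9.962 kN.

9.96 kN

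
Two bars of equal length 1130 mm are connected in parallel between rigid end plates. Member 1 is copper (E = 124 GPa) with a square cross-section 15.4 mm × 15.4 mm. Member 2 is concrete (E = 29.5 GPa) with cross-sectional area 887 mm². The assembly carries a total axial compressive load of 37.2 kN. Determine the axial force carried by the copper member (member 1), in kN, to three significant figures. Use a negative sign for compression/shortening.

A_1 = 237.2 mm².
Equal strain + equilibrium ⇒ each member carries load in proportion to AE: A₁E₁ = 29410000 N, A₂E₂ = 26170000 N, ΣAE = 55570000 N.
F₁ = P·A₁E₁/ΣAE = -37200·29410000/55570000 = -19680 N.

-19.7 kN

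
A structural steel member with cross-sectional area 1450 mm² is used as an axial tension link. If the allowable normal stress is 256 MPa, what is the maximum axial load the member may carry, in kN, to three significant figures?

P_max = σ_allow · A = 256 · 1450 = 371200 N = 371.2 kN.

371 kN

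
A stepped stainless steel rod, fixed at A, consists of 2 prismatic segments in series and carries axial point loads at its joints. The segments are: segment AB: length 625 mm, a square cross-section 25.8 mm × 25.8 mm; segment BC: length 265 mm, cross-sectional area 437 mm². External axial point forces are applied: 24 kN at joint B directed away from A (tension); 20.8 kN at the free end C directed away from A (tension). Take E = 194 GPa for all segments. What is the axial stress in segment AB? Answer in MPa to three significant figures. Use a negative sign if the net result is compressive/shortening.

Internal axial forces (sectioning from the free end, tension +): N_BC = 20.8 kN, N_AB = 44.8 kN.
A_AB = 665.6 mm².
σ_AB = N_AB/A_AB = 44800/665.6 = 67.3 MPa.

67.3 MPa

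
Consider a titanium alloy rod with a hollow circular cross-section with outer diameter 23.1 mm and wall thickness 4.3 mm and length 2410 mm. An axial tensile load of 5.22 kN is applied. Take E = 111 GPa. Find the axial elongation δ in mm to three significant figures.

A = 254 mm².
δ_mech = NL/(AE) = 5220·2410/(254·111000) = 0.4463 mm.

0.446 mm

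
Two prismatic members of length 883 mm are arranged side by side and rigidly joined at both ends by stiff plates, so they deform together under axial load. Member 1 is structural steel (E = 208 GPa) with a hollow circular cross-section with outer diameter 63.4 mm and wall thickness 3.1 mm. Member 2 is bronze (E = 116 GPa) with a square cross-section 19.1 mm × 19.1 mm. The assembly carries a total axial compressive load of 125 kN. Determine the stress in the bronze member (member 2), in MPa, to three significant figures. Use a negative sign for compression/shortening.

A_1 = 587.3 mm².
A_2 = 364.8 mm².
Equal strain + equilibrium ⇒ each member carries load in proportion to AE: A₁E₁ = 122100000 N, A₂E₂ = 42320000 N, ΣAE = 164500000 N.
σ₂ = P·E₂/ΣAE = -125000·116000/164500000 = -88.16 MPa.

-88.2 MPa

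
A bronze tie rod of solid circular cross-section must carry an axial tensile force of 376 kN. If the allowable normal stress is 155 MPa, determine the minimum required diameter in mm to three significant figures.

Required area A ≥ P/σ_allow = 376000/155 = 2426 mm².
For a solid circular section, d ≥ √(4A/π) = 55.58 mm.

55.6 mm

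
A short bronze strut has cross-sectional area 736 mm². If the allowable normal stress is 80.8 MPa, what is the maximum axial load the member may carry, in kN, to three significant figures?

59.5 kN

P_max = σ_allow · A = 80.8 · 736 = 59470 N = 59.47 kN.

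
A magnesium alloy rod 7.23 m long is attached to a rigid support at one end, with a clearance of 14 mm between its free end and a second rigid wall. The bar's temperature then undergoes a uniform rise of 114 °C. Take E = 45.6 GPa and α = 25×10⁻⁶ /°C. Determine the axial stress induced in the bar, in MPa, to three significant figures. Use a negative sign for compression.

Free thermal expansion αLΔT = 25e-6 · 7230 · 114 = 20.61 mm.
The walls engage after the gap closes; constrained expansion = 20.61 − 14 = 6.605 mm.
The walls impose strain ε = −(6.605)/7230 = -9.1362e-04; σ = Eε = 45600 · -9.1362e-04 = -41.66 MPa.

-41.7 MPa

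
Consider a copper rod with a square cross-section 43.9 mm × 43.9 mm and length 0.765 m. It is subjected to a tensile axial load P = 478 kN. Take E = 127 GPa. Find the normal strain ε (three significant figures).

A = 1927 mm².
σ = N/A = 248 MPa; ε = σ/E = 248/127000 = 1.953e-03.

0.00195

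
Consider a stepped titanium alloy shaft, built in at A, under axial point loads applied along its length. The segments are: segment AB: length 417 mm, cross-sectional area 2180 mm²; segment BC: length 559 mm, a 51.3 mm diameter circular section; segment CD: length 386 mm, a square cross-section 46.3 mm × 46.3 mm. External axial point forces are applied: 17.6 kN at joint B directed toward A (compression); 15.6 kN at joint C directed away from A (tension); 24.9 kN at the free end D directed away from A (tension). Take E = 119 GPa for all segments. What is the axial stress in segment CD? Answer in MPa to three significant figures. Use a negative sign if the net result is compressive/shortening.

11.6 MPa

Internal axial forces (sectioning from the free end, tension +): N_CD = 24.9 kN, N_BC = 40.5 kN, N_AB = 22.9 kN.
A_CD = 2144 mm².
σ_CD = N_CD/A_CD = 24900/2144 = 11.62 MPa.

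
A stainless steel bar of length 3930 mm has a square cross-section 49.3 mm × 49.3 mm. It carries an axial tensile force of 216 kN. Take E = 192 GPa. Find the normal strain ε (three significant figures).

A = 2430 mm².
σ = N/A = 88.87 MPa; ε = σ/E = 88.87/192000 = 4.629e-04.

4.63e-04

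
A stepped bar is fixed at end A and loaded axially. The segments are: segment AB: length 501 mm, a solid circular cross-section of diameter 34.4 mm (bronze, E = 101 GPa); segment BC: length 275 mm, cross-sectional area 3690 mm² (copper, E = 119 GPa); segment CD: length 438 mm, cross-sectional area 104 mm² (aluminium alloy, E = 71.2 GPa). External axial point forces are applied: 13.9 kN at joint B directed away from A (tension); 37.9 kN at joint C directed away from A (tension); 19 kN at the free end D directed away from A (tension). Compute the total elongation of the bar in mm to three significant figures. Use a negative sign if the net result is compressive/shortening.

Internal axial forces (sectioning from the free end, tension +): N_CD = 19 kN, N_BC = 56.9 kN, N_AB = 70.8 kN.
A_AB = 929.4 mm².
δ_AB = 70800·501/(929.4·101000) = 0.3779 mm
δ_BC = 56900·275/(3690·119000) = 0.03563 mm
δ_CD = 19000·438/(104·71200) = 1.124 mm
δ = Σδ_i = 1.537 mm.

1.54 mm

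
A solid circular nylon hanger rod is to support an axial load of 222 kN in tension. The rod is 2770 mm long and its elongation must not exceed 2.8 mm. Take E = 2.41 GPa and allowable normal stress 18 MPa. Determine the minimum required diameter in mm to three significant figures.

Required area A ≥ P/σ_allow = 222000/18 = 12330 mm².
For a solid circular section, d ≥ √(4A/π) = 125.3 mm.
Elongation limit: A ≥ PL/(Eδ_allow) = 222000·2770/(2410·2.8) = 91130 mm² ⇒ d ≥ 340.6 mm.
The elongation limit governs.

341 mm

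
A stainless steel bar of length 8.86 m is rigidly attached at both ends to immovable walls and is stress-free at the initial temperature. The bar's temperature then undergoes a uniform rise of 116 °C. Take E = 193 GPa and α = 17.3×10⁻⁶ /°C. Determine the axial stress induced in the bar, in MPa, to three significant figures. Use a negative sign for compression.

-387 MPa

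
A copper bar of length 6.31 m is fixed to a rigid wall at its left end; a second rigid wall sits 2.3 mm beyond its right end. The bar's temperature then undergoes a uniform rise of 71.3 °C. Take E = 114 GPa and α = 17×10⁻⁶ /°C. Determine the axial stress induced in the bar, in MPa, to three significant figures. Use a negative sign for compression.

-96.6 MPa

Free thermal expansion αLΔT = 17e-6 · 6310 · 71.3 = 7.648 mm.
The walls engage after the gap closes; constrained expansion = 7.648 − 2.3 = 5.348 mm.
The walls impose strain ε = −(5.348)/6310 = -8.4760e-04; σ = Eε = 114000 · -8.4760e-04 = -96.63 MPa.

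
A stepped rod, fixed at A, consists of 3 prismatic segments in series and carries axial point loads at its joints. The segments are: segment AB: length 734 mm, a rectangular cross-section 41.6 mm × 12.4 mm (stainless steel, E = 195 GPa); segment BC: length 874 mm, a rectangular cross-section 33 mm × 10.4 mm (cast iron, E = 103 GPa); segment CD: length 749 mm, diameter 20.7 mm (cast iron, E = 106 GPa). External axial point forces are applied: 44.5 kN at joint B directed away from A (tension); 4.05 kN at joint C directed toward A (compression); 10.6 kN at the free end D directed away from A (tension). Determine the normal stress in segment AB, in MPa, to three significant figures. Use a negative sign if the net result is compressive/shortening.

99.0 MPa

Internal axial forces (sectioning from the free end, tension +): N_CD = 10.6 kN, N_BC = 6.55 kN, N_AB = 51.05 kN.
A_AB = 515.8 mm².
σ_AB = N_AB/A_AB = 51050/515.8 = 98.96 MPa.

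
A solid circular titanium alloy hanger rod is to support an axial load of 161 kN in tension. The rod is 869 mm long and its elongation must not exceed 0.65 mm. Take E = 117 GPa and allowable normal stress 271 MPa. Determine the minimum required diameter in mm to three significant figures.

48.4 mm

Required area A ≥ P/σ_allow = 161000/271 = 594.1 mm².
For a solid circular section, d ≥ √(4A/π) = 27.5 mm.
Elongation limit: A ≥ PL/(Eδ_allow) = 161000·869/(117000·0.65) = 1840 mm² ⇒ d ≥ 48.4 mm.
The elongation limit governs.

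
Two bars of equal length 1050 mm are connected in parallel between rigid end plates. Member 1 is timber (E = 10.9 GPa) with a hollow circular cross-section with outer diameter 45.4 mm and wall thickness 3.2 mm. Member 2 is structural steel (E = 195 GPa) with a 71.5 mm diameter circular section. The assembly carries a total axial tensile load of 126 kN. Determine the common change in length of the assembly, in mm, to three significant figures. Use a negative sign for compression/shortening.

0.168 mm

A_1 = 424.2 mm².
A_2 = 4015 mm².
Equal strain + equilibrium ⇒ each member carries load in proportion to AE: A₁E₁ = 4624000 N, A₂E₂ = 783000000 N, ΣAE = 787600000 N.
δ = PL/ΣAE = 126000·1050/787600000 = 0.168 mm.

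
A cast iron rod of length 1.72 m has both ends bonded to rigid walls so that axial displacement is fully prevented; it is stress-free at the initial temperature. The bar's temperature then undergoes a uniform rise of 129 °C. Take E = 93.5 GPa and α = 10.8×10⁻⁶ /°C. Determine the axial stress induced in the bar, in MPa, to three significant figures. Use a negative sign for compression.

Free thermal expansion αLΔT = 10.8e-6 · 1720 · 129 = 2.396 mm.
The walls impose strain ε = −(2.396)/1720 = -1.3932e-03; σ = Eε = 93500 · -1.3932e-03 = -130.3 MPa.

-130 MPa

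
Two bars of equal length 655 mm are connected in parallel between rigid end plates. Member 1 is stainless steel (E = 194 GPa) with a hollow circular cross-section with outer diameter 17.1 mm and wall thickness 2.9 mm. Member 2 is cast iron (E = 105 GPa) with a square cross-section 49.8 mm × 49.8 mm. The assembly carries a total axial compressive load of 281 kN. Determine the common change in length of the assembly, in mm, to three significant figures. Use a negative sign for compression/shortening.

-0.645 mm

A_1 = 129.4 mm².
A_2 = 2480 mm².
Equal strain + equilibrium ⇒ each member carries load in proportion to AE: A₁E₁ = 25100000 N, A₂E₂ = 260400000 N, ΣAE = 285500000 N.
δ = PL/ΣAE = -281000·655/285500000 = -0.6447 mm.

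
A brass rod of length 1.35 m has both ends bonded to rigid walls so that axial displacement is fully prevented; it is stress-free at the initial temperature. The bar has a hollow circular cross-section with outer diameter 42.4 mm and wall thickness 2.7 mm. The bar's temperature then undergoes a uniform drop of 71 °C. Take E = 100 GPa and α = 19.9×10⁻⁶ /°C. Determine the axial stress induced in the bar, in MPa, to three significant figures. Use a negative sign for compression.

Free thermal expansion αLΔT = 19.9e-6 · 1350 · -71 = -1.907 mm.
The walls impose strain ε = −(-1.907)/1350 = 1.4129e-03; σ = Eε = 100000 · 1.4129e-03 = 141.3 MPa.

141 MPa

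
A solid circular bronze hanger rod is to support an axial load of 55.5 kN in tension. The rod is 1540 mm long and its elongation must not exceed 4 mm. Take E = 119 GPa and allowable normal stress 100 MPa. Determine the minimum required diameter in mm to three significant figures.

26.6 mm

Required area A ≥ P/σ_allow = 55500/100 = 555 mm².
For a solid circular section, d ≥ √(4A/π) = 26.58 mm.
Elongation limit: A ≥ PL/(Eδ_allow) = 55500·1540/(119000·4) = 179.6 mm² ⇒ d ≥ 15.12 mm.
The stress limit governs.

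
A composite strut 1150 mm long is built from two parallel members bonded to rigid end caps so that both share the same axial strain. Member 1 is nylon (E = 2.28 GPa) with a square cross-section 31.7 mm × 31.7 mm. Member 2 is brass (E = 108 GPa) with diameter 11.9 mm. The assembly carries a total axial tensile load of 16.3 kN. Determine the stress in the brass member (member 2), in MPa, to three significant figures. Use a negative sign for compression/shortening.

A_1 = 1005 mm².
A_2 = 111.2 mm².
Equal strain + equilibrium ⇒ each member carries load in proportion to AE: A₁E₁ = 2291000 N, A₂E₂ = 12010000 N, ΣAE = 14300000 N.
σ₂ = P·E₂/ΣAE = 16300·108000/14300000 = 123.1 MPa.

123 MPa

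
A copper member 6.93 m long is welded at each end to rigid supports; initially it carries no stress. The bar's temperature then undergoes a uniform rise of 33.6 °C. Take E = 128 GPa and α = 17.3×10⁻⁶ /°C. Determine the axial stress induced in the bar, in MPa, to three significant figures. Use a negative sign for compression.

Free thermal expansion αLΔT = 17.3e-6 · 6930 · 33.6 = 4.028 mm.
The walls impose strain ε = −(4.028)/6930 = -5.8128e-04; σ = Eε = 128000 · -5.8128e-04 = -74.4 MPa.

-74.4 MPa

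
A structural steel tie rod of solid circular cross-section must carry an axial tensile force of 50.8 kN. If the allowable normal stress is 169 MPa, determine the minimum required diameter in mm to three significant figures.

19.6 mm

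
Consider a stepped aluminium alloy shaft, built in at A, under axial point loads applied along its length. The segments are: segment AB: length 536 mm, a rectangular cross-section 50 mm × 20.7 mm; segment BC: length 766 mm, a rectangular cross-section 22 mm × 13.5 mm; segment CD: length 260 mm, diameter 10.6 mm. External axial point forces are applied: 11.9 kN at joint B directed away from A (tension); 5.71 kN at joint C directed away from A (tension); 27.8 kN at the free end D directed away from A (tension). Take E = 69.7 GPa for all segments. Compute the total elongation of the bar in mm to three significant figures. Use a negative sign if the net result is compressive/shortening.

Internal axial forces (sectioning from the free end, tension +): N_CD = 27.8 kN, N_BC = 33.51 kN, N_AB = 45.41 kN.
A_AB = 1035 mm².
A_BC = 297 mm².
A_CD = 88.25 mm².
δ_AB = 45410·536/(1035·69700) = 0.3374 mm
δ_BC = 33510·766/(297·69700) = 1.24 mm
δ_CD = 27800·260/(88.25·69700) = 1.175 mm
δ = Σδ_i = 2.753 mm.

2.75 mm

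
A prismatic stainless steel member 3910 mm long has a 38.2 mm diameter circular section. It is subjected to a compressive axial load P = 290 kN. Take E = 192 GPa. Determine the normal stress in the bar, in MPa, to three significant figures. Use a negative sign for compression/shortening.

A = 1146 mm².
σ = N/A = -290000/1146 = -253 MPa.

-253 MPa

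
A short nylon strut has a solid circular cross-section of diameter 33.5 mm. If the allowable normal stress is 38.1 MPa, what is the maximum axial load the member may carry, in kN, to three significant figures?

33.6 kN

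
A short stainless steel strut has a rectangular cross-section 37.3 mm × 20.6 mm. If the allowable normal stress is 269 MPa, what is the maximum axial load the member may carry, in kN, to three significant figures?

207 kN

A = 768.4 mm².
P_max = σ_allow · A = 269 · 768.4 = 206700 N = 206.7 kN.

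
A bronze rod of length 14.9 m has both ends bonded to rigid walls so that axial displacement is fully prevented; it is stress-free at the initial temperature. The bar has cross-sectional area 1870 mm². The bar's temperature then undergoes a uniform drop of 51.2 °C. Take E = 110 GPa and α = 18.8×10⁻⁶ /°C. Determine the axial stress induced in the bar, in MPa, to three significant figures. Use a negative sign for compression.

Free thermal expansion αLΔT = 18.8e-6 · 14900 · -51.2 = -14.34 mm.
The walls impose strain ε = −(-14.34)/14900 = 9.6256e-04; σ = Eε = 110000 · 9.6256e-04 = 105.9 MPa.

106 MPa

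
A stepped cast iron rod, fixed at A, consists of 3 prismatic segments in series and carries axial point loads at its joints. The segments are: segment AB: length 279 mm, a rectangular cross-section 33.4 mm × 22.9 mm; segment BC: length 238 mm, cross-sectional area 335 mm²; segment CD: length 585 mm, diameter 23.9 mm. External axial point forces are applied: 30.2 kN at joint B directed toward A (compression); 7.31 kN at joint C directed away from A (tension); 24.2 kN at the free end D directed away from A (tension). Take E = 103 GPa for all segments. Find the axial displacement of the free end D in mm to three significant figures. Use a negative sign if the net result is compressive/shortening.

0.528 mm

Internal axial forces (sectioning from the free end, tension +): N_CD = 24.2 kN, N_BC = 31.51 kN, N_AB = 1.31 kN.
A_AB = 764.9 mm².
A_CD = 448.6 mm².
δ_AB = 1310·279/(764.9·103000) = 0.004639 mm
δ_BC = 31510·238/(335·103000) = 0.2173 mm
δ_CD = 24200·585/(448.6·103000) = 0.3064 mm
δ = Σδ_i = 0.5284 mm.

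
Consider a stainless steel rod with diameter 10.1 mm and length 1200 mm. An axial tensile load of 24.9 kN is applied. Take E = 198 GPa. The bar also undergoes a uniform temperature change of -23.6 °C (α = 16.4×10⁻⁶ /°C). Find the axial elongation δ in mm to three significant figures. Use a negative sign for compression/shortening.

1.42 mm

A = 80.12 mm².
δ_mech = NL/(AE) = 24900·1200/(80.12·198000) = 1.884 mm.
δ_thermal = αLΔT = 16.4e-6·1200·-23.6 = -0.4644 mm.
δ = δ_mech + δ_thermal = 1.419 mm.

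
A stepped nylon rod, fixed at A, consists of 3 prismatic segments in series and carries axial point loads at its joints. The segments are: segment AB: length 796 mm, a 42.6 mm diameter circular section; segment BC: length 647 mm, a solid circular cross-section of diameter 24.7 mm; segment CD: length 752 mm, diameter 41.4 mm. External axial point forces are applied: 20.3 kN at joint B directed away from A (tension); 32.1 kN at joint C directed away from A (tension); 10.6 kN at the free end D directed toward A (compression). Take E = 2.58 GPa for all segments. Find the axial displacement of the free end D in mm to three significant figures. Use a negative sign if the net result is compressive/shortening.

18.0 mm

Internal axial forces (sectioning from the free end, tension +): N_CD = -10.6 kN, N_BC = 21.5 kN, N_AB = 41.8 kN.
A_AB = 1425 mm².
A_BC = 479.2 mm².
A_CD = 1346 mm².
δ_AB = 41800·796/(1425·2580) = 9.048 mm
δ_BC = 21500·647/(479.2·2580) = 11.25 mm
δ_CD = -10600·752/(1346·2580) = -2.295 mm
δ = Σδ_i = 18.01 mm.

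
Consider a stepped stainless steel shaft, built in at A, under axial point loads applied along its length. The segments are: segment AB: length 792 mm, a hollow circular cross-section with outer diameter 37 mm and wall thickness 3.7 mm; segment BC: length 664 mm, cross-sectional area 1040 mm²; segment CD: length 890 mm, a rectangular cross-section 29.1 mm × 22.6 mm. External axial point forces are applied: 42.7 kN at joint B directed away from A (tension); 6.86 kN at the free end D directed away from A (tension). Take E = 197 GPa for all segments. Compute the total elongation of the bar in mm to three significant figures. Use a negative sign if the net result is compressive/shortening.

Internal axial forces (sectioning from the free end, tension +): N_CD = 6.86 kN, N_BC = 6.86 kN, N_AB = 49.56 kN.
A_AB = 387.1 mm².
A_CD = 657.7 mm².
δ_AB = 49560·792/(387.1·197000) = 0.5147 mm
δ_BC = 6860·664/(1040·197000) = 0.02223 mm
δ_CD = 6860·890/(657.7·197000) = 0.04712 mm
δ = Σδ_i = 0.5841 mm.

0.584 mm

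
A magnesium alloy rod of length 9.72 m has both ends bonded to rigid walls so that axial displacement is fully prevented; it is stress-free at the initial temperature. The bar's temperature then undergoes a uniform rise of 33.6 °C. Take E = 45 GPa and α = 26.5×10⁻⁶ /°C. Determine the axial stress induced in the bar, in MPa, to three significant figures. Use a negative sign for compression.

-40.1 MPa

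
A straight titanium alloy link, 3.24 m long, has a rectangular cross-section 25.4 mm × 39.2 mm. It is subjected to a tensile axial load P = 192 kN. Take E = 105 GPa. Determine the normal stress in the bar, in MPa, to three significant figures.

A = 995.7 mm².
σ = N/A = 192000/995.7 = 192.8 MPa.

193 MPa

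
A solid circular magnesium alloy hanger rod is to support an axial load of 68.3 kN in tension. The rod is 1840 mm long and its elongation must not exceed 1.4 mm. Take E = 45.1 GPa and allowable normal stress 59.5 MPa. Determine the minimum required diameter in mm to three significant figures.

Required area A ≥ P/σ_allow = 68300/59.5 = 1148 mm².
For a solid circular section, d ≥ √(4A/π) = 38.23 mm.
Elongation limit: A ≥ PL/(Eδ_allow) = 68300·1840/(45100·1.4) = 1990 mm² ⇒ d ≥ 50.34 mm.
The elongation limit governs.

50.3 mm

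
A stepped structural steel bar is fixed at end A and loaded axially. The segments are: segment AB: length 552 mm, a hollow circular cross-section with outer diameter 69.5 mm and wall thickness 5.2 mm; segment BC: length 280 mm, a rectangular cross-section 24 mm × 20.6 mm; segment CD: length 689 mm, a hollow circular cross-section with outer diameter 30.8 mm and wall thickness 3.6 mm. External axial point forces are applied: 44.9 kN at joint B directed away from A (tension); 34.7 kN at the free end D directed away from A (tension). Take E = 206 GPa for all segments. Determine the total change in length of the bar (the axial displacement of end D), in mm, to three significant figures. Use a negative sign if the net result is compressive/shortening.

Internal axial forces (sectioning from the free end, tension +): N_CD = 34.7 kN, N_BC = 34.7 kN, N_AB = 79.6 kN.
A_AB = 1050 mm².
A_BC = 494.4 mm².
A_CD = 307.6 mm².
δ_AB = 79600·552/(1050·206000) = 0.2031 mm
δ_BC = 34700·280/(494.4·206000) = 0.0954 mm
δ_CD = 34700·689/(307.6·206000) = 0.3773 mm
δ = Σδ_i = 0.6757 mm.

0.676 mm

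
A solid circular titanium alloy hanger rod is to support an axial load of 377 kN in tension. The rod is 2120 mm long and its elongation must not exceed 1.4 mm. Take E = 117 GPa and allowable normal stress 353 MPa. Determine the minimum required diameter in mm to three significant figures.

Required area A ≥ P/σ_allow = 377000/353 = 1068 mm².
For a solid circular section, d ≥ √(4A/π) = 36.88 mm.
Elongation limit: A ≥ PL/(Eδ_allow) = 377000·2120/(117000·1.4) = 4879 mm² ⇒ d ≥ 78.82 mm.
The elongation limit governs.

78.8 mm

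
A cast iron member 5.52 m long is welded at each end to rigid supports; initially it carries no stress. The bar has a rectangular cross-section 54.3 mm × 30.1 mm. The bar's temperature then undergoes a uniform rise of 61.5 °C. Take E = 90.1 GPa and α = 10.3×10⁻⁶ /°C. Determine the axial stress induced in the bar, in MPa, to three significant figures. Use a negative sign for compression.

Free thermal expansion αLΔT = 10.3e-6 · 5520 · 61.5 = 3.497 mm.
The walls impose strain ε = −(3.497)/5520 = -6.3345e-04; σ = Eε = 90100 · -6.3345e-04 = -57.07 MPa.

-57.1 MPa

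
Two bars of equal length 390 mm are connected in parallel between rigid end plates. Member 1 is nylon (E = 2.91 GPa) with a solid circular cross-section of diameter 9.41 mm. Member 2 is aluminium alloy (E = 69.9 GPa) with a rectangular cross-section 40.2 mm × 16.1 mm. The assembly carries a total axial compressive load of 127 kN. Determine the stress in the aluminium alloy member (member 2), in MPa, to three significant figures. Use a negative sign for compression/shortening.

-195 MPa

A_1 = 69.55 mm².
A_2 = 647.2 mm².
Equal strain + equilibrium ⇒ each member carries load in proportion to AE: A₁E₁ = 202400 N, A₂E₂ = 45240000 N, ΣAE = 45440000 N.
σ₂ = P·E₂/ΣAE = -127000·69900/45440000 = -195.3 MPa.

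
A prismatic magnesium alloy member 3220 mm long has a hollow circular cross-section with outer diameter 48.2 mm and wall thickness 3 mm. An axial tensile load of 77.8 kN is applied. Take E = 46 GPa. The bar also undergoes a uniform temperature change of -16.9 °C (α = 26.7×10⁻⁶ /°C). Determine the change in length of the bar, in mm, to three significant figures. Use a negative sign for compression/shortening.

11.3 mm

A = 426 mm².
δ_mech = NL/(AE) = 77800·3220/(426·46000) = 12.78 mm.
δ_thermal = αLΔT = 26.7e-6·3220·-16.9 = -1.453 mm.
δ = δ_mech + δ_thermal = 11.33 mm.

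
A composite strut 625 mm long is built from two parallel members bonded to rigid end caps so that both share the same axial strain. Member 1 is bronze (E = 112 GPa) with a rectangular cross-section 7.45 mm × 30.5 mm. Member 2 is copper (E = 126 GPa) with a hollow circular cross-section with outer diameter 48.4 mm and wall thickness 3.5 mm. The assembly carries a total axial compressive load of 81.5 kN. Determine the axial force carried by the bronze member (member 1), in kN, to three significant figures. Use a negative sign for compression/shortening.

-23.7 kN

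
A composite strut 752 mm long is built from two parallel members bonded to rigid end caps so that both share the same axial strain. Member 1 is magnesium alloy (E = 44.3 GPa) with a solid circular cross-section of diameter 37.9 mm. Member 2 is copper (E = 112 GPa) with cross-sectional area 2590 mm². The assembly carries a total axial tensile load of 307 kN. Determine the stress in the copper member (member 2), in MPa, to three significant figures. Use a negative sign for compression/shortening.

101 MPa

A_1 = 1128 mm².
Equal strain + equilibrium ⇒ each member carries load in proportion to AE: A₁E₁ = 49980000 N, A₂E₂ = 290100000 N, ΣAE = 340100000 N.
σ₂ = P·E₂/ΣAE = 307000·112000/340100000 = 101.1 MPa.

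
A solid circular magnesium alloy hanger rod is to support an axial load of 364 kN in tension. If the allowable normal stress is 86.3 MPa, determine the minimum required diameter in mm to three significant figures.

73.3 mm

Required area A ≥ P/σ_allow = 364000/86.3 = 4218 mm².
For a solid circular section, d ≥ √(4A/π) = 73.28 mm.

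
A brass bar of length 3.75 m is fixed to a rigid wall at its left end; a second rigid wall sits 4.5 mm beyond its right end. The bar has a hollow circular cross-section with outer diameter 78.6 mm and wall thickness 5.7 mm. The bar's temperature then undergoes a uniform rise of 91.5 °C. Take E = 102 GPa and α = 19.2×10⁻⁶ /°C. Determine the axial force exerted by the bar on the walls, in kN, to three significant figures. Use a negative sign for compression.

-74.1 kN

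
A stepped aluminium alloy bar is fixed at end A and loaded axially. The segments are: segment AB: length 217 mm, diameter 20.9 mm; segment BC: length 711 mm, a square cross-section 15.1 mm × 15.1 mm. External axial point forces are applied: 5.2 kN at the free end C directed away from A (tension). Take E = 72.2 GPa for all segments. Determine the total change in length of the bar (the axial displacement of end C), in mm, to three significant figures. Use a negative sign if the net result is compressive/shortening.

0.270 mm

Internal axial forces (sectioning from the free end, tension +): N_BC = 5.2 kN, N_AB = 5.2 kN.
A_AB = 343.1 mm².
A_BC = 228 mm².
δ_AB = 5200·217/(343.1·72200) = 0.04556 mm
δ_BC = 5200·711/(228·72200) = 0.2246 mm
δ = Σδ_i = 0.2701 mm.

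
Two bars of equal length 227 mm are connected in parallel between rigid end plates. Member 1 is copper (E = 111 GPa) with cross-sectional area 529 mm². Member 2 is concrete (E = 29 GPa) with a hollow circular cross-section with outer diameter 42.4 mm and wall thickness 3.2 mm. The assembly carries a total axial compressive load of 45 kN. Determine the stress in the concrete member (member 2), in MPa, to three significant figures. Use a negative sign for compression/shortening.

-18.6 MPa

A_2 = 394.1 mm².
Equal strain + equilibrium ⇒ each member carries load in proportion to AE: A₁E₁ = 58720000 N, A₂E₂ = 11430000 N, ΣAE = 70150000 N.
σ₂ = P·E₂/ΣAE = -45000·29000/70150000 = -18.6 MPa.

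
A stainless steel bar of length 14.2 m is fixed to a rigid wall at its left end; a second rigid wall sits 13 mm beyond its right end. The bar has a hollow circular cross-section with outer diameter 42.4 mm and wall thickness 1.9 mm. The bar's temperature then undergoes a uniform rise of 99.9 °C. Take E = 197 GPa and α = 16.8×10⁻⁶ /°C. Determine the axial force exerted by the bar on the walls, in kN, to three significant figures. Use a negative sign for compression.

Free thermal expansion αLΔT = 16.8e-6 · 14200 · 99.9 = 23.83 mm.
The walls engage after the gap closes; constrained expansion = 23.83 − 13 = 10.83 mm.
The walls impose strain ε = −(10.83)/14200 = -7.6283e-04; σ = Eε = 197000 · -7.6283e-04 = -150.3 MPa.
Wall reaction R = σ·A = -150.3·241.7 = -36330 N = -36.33 kN.

-36.3 kN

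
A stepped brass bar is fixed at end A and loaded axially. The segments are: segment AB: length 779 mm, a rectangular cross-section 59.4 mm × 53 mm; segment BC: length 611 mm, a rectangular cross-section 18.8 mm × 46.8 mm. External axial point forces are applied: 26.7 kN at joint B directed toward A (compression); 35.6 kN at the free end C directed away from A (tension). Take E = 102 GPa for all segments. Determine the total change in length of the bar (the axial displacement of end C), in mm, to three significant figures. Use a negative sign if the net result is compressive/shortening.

Internal axial forces (sectioning from the free end, tension +): N_BC = 35.6 kN, N_AB = 8.9 kN.
A_AB = 3148 mm².
A_BC = 879.8 mm².
δ_AB = 8900·779/(3148·102000) = 0.02159 mm
δ_BC = 35600·611/(879.8·102000) = 0.2424 mm
δ = Σδ_i = 0.264 mm.

0.264 mm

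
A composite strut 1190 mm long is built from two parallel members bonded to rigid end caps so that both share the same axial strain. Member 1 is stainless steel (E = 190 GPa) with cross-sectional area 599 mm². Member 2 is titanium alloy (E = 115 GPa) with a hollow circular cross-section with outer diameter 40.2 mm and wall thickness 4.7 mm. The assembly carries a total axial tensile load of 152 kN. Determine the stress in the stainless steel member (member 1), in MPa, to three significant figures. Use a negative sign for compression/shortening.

A_2 = 524.2 mm².
Equal strain + equilibrium ⇒ each member carries load in proportion to AE: A₁E₁ = 113800000 N, A₂E₂ = 60280000 N, ΣAE = 174100000 N.
σ₁ = P·E₁/ΣAE = 152000·190000/174100000 = 165.9 MPa.

166 MPa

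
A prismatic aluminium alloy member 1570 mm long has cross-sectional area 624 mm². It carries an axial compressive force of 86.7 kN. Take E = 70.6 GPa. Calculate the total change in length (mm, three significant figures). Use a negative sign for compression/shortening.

-3.09 mm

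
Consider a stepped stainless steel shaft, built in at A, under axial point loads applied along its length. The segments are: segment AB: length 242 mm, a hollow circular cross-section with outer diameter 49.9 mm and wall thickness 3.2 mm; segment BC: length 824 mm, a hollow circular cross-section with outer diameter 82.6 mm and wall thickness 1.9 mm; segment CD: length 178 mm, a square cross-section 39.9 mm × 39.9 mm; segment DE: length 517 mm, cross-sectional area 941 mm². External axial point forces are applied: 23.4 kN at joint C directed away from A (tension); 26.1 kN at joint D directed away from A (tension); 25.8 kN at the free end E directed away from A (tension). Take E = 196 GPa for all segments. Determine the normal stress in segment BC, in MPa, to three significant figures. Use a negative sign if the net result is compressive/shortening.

Internal axial forces (sectioning from the free end, tension +): N_DE = 25.8 kN, N_CD = 51.9 kN, N_BC = 75.3 kN, N_AB = 75.3 kN.
A_BC = 481.7 mm².
σ_BC = N_BC/A_BC = 75300/481.7 = 156.3 MPa.

156 MPa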